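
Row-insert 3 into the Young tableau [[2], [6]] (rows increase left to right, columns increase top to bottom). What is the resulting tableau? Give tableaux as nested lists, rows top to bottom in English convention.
3 is larger than every entry of row 1, so it is appended to row 1. The new tableau is [[2, 3], [6]].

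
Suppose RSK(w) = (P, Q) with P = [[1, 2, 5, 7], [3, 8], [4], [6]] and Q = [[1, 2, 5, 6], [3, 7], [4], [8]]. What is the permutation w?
Reverse the RSK construction: for i from n down to 1, find the cell of Q containing i, remove the entry at that cell from P, and reverse-bump it up through P; the value ejected from row 1 is w(i).

Step i=8: Q has 8 at row 4, column 1; remove 6 from row 4 of P and reverse-bump: 6 enters row 3 and ejects 4; 4 enters row 2 and ejects 3; 3 enters row 1 and ejects 2. So w(8) = 2. P is now [[1, 3, 5, 7], [4, 8], [6]].
Step i=7: Q has 7 at row 2, column 2; remove 8 from row 2 of P and reverse-bump: 8 enters row 1 and ejects 7. So w(7) = 7. P is now [[1, 3, 5, 8], [4], [6]].
Step i=6: Q has 6 at row 1, column 4; remove that cell from P, ejecting 8. So w(6) = 8. P is now [[1, 3, 5], [4], [6]].
Step i=5: Q has 5 at row 1, column 3; remove that cell from P, ejecting 5. So w(5) = 5. P is now [[1, 3], [4], [6]].
Step i=4: Q has 4 at row 3, column 1; remove 6 from row 3 of P and reverse-bump: 6 enters row 2 and ejects 4; 4 enters row 1 and ejects 3. So w(4) = 3. P is now [[1, 4], [6]].
Step i=3: Q has 3 at row 2, column 1; remove 6 from row 2 of P and reverse-bump: 6 enters row 1 and ejects 4. So w(3) = 4. P is now [[1, 6]].
Step i=2: Q has 2 at row 1, column 2; remove that cell from P, ejecting 6. So w(2) = 6. P is now [[1]].
Step i=1: Q has 1 at row 1, column 1; remove that cell from P, ejecting 1. So w(1) = 1. P is now [].

So w = 1 6 4 3 5 8 7 2.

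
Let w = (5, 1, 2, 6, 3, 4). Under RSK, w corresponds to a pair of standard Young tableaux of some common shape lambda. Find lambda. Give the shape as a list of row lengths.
[4, 2]

Row-insert each entry into an empty tableau.

After inserting 5: P = [[5]].
After inserting 1: P = [[1], [5]].
After inserting 2: P = [[1, 2], [5]].
After inserting 6: P = [[1, 2, 6], [5]].
After inserting 3: P = [[1, 2, 3], [5, 6]].
After inserting 4: P = [[1, 2, 3, 4], [5, 6]].

The final insertion tableau P = [[1, 2, 3, 4], [5, 6]] has shape [4, 2].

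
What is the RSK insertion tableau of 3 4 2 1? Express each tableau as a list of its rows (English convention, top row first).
P = [[1, 4], [2], [3]]

Insert 3: appended to row 1. P = [[3]].
Insert 4: appended to row 1. P = [[3, 4]].
Insert 2: 2 bumps 3 from row 1; 3 starts row 2. P = [[2, 4], [3]].
Insert 1: 1 bumps 2 from row 1; 2 bumps 3 from row 2; 3 starts row 3. P = [[1, 4], [2], [3]].

So P = [[1, 4], [2], [3]].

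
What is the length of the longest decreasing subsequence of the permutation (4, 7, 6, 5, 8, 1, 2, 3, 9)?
4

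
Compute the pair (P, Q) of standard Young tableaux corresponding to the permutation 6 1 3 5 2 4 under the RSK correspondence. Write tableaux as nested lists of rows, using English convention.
P = [[1, 2, 4], [3, 5], [6]], Q = [[1, 3, 4], [2, 6], [5]]

Insert each entry of the permutation into P by Schensted row insertion, recording in Q the position of each new cell.

Insert 6: appended to row 1. P = [[6]].
Insert 1: 1 bumps 6 from row 1; 6 starts row 2. P = [[1], [6]].
Insert 3: appended to row 1. P = [[1, 3], [6]].
Insert 5: appended to row 1. P = [[1, 3, 5], [6]].
Insert 2: 2 bumps 3 from row 1; 3 bumps 6 from row 2; 6 starts row 3. P = [[1, 2, 5], [3], [6]].
Insert 4: 4 bumps 5 from row 1; 5 appends to row 2. P = [[1, 2, 4], [3, 5], [6]].

So P = [[1, 2, 4], [3, 5], [6]], Q = [[1, 3, 4], [2, 6], [5]].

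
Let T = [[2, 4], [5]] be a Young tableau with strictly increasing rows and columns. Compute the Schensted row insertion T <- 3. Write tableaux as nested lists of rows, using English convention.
In row 1, 3 replaces 4 (the leftmost entry greater than 3); 4 is bumped to row 2. In row 2, 4 replaces 5 (the leftmost entry greater than 4); 5 is bumped to row 3. 5 starts a new row 3. The new tableau is [[2, 3], [4], [5]].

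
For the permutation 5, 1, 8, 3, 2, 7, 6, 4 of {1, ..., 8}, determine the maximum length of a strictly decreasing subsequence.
4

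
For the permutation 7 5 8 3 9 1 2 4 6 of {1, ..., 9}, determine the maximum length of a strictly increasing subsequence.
4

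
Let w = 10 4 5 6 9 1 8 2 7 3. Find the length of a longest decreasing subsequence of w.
5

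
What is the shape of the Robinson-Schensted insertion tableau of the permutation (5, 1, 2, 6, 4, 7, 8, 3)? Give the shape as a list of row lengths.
Row-insert each entry into an empty tableau.

After inserting 5: P = [[5]].
After inserting 1: P = [[1], [5]].
After inserting 2: P = [[1, 2], [5]].
After inserting 6: P = [[1, 2, 6], [5]].
After inserting 4: P = [[1, 2, 4], [5, 6]].
After inserting 7: P = [[1, 2, 4, 7], [5, 6]].
After inserting 8: P = [[1, 2, 4, 7, 8], [5, 6]].
After inserting 3: P = [[1, 2, 3, 7, 8], [4, 6], [5]].

The final insertion tableau P = [[1, 2, 3, 7, 8], [4, 6], [5]] has shape [5, 2, 1].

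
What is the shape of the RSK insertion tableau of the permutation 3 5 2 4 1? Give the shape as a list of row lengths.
[2, 2, 1]

Row-insert each entry into an empty tableau.

After inserting 3: P = [[3]].
After inserting 5: P = [[3, 5]].
After inserting 2: P = [[2, 5], [3]].
After inserting 4: P = [[2, 4], [3, 5]].
After inserting 1: P = [[1, 4], [2, 5], [3]].

The final insertion tableau P = [[1, 4], [2, 5], [3]] has shape [2, 2, 1].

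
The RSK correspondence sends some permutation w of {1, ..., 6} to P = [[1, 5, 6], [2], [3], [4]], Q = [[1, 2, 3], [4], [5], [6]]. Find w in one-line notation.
4 5 6 3 2 1

Reverse the RSK construction: for i from n down to 1, find the cell of Q containing i, remove the entry at that cell from P, and reverse-bump it up through P; the value ejected from row 1 is w(i).

Step i=6: Q has 6 at row 4, column 1; remove 4 from row 4 of P and reverse-bump: 4 enters row 3 and ejects 3; 3 enters row 2 and ejects 2; 2 enters row 1 and ejects 1. So w(6) = 1. P is now [[2, 5, 6], [3], [4]].
Step i=5: Q has 5 at row 3, column 1; remove 4 from row 3 of P and reverse-bump: 4 enters row 2 and ejects 3; 3 enters row 1 and ejects 2. So w(5) = 2. P is now [[3, 5, 6], [4]].
Step i=4: Q has 4 at row 2, column 1; remove 4 from row 2 of P and reverse-bump: 4 enters row 1 and ejects 3. So w(4) = 3. P is now [[4, 5, 6]].
Step i=3: Q has 3 at row 1, column 3; remove that cell from P, ejecting 6. So w(3) = 6. P is now [[4, 5]].
Step i=2: Q has 2 at row 1, column 2; remove that cell from P, ejecting 5. So w(2) = 5. P is now [[4]].
Step i=1: Q has 1 at row 1, column 1; remove that cell from P, ejecting 4. So w(1) = 4. P is now [].

So w = 4 5 6 3 2 1.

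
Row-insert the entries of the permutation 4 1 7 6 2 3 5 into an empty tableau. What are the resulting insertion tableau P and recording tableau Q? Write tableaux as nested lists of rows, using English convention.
Insert each entry of the permutation into P by Schensted row insertion, recording in Q the position of each new cell.

After inserting 4: P = [[4]].
After inserting 1: P = [[1], [4]].
After inserting 7: P = [[1, 7], [4]].
After inserting 6: P = [[1, 6], [4, 7]].
After inserting 2: P = [[1, 2], [4, 6], [7]].
After inserting 3: P = [[1, 2, 3], [4, 6], [7]].
After inserting 5: P = [[1, 2, 3, 5], [4, 6], [7]].

So P = [[1, 2, 3, 5], [4, 6], [7]], Q = [[1, 3, 6, 7], [2, 4], [5]].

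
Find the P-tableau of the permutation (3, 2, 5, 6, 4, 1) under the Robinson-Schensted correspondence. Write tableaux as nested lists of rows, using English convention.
P = [[1, 4, 6], [2, 5], [3]]

Insert 3: appended to row 1. P = [[3]].
Insert 2: 2 bumps 3 from row 1; 3 starts row 2. P = [[2], [3]].
Insert 5: appended to row 1. P = [[2, 5], [3]].
Insert 6: appended to row 1. P = [[2, 5, 6], [3]].
Insert 4: 4 bumps 5 from row 1; 5 appends to row 2. P = [[2, 4, 6], [3, 5]].
Insert 1: 1 bumps 2 from row 1; 2 bumps 3 from row 2; 3 starts row 3. P = [[1, 4, 6], [2, 5], [3]].

So P = [[1, 4, 6], [2, 5], [3]].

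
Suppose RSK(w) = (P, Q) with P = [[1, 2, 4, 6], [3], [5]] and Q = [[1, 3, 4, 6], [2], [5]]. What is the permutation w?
Reverse the RSK construction: for i from n down to 1, find the cell of Q containing i, remove the entry at that cell from P, and reverse-bump it up through P; the value ejected from row 1 is w(i).

Step i=6: Q has 6 at row 1, column 4; remove that cell from P, ejecting 6. So w(6) = 6. P is now [[1, 2, 4], [3], [5]].
Step i=5: Q has 5 at row 3, column 1; remove 5 from row 3 of P and reverse-bump: 5 enters row 2 and ejects 3; 3 enters row 1 and ejects 2. So w(5) = 2. P is now [[1, 3, 4], [5]].
Step i=4: Q has 4 at row 1, column 3; remove that cell from P, ejecting 4. So w(4) = 4. P is now [[1, 3], [5]].
Step i=3: Q has 3 at row 1, column 2; remove that cell from P, ejecting 3. So w(3) = 3. P is now [[1], [5]].
Step i=2: Q has 2 at row 2, column 1; remove 5 from row 2 of P and reverse-bump: 5 enters row 1 and ejects 1. So w(2) = 1. P is now [[5]].
Step i=1: Q has 1 at row 1, column 1; remove that cell from P, ejecting 5. So w(1) = 5. P is now [].

So w = 5 1 3 4 2 6.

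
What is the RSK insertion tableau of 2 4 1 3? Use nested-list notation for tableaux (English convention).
After inserting 2: P = [[2]].
After inserting 4: P = [[2, 4]].
After inserting 1: P = [[1, 4], [2]].
After inserting 3: P = [[1, 3], [2, 4]].

So P = [[1, 3], [2, 4]].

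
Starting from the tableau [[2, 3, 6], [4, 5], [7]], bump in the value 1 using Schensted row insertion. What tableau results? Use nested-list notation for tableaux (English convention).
[[1, 3, 6], [2, 5], [4], [7]]

In row 1, 1 replaces 2 (the leftmost entry greater than 1); 2 is bumped to row 2. In row 2, 2 replaces 4 (the leftmost entry greater than 2); 4 is bumped to row 3. In row 3, 4 replaces 7 (the leftmost entry greater than 4); 7 is bumped to row 4. 7 starts a new row 4. The new tableau is [[1, 3, 6], [2, 5], [4], [7]].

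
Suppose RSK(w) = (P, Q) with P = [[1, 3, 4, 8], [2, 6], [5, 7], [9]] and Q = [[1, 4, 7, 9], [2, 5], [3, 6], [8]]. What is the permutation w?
5 2 1 9 7 3 6 4 8

Reverse the RSK construction: for i from n down to 1, find the cell of Q containing i, remove the entry at that cell from P, and reverse-bump it up through P; the value ejected from row 1 is w(i).

Step i=9: Q has 9 at row 1, column 4; remove that cell from P, ejecting 8. So w(9) = 8. P is now [[1, 3, 4], [2, 6], [5, 7], [9]].
Step i=8: Q has 8 at row 4, column 1; remove 9 from row 4 of P and reverse-bump: 9 enters row 3 and ejects 7; 7 enters row 2 and ejects 6; 6 enters row 1 and ejects 4. So w(8) = 4. P is now [[1, 3, 6], [2, 7], [5, 9]].
Step i=7: Q has 7 at row 1, column 3; remove that cell from P, ejecting 6. So w(7) = 6. P is now [[1, 3], [2, 7], [5, 9]].
Step i=6: Q has 6 at row 3, column 2; remove 9 from row 3 of P and reverse-bump: 9 enters row 2 and ejects 7; 7 enters row 1 and ejects 3. So w(6) = 3. P is now [[1, 7], [2, 9], [5]].
Step i=5: Q has 5 at row 2, column 2; remove 9 from row 2 of P and reverse-bump: 9 enters row 1 and ejects 7. So w(5) = 7. P is now [[1, 9], [2], [5]].
Step i=4: Q has 4 at row 1, column 2; remove that cell from P, ejecting 9. So w(4) = 9. P is now [[1], [2], [5]].
Step i=3: Q has 3 at row 3, column 1; remove 5 from row 3 of P and reverse-bump: 5 enters row 2 and ejects 2; 2 enters row 1 and ejects 1. So w(3) = 1. P is now [[2], [5]].
Step i=2: Q has 2 at row 2, column 1; remove 5 from row 2 of P and reverse-bump: 5 enters row 1 and ejects 2. So w(2) = 2. P is now [[5]].
Step i=1: Q has 1 at row 1, column 1; remove that cell from P, ejecting 5. So w(1) = 5. P is now [].

So w = 5 2 1 9 7 3 6 4 8.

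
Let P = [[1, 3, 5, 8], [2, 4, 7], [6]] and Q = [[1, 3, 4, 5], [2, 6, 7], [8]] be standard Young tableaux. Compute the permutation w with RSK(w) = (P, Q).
2 1 6 7 8 4 5 3

Reverse the RSK construction: for i from n down to 1, find the cell of Q containing i, remove the entry at that cell from P, and reverse-bump it up through P; the value ejected from row 1 is w(i).

Step i=8: Q has 8 at row 3, column 1; remove 6 from row 3 of P and reverse-bump: 6 enters row 2 and ejects 4; 4 enters row 1 and ejects 3. So w(8) = 3. P is now [[1, 4, 5, 8], [2, 6, 7]].
Step i=7: Q has 7 at row 2, column 3; remove 7 from row 2 of P and reverse-bump: 7 enters row 1 and ejects 5. So w(7) = 5. P is now [[1, 4, 7, 8], [2, 6]].
Step i=6: Q has 6 at row 2, column 2; remove 6 from row 2 of P and reverse-bump: 6 enters row 1 and ejects 4. So w(6) = 4. P is now [[1, 6, 7, 8], [2]].
Step i=5: Q has 5 at row 1, column 4; remove that cell from P, ejecting 8. So w(5) = 8. P is now [[1, 6, 7], [2]].
Step i=4: Q has 4 at row 1, column 3; remove that cell from P, ejecting 7. So w(4) = 7. P is now [[1, 6], [2]].
Step i=3: Q has 3 at row 1, column 2; remove that cell from P, ejecting 6. So w(3) = 6. P is now [[1], [2]].
Step i=2: Q has 2 at row 2, column 1; remove 2 from row 2 of P and reverse-bump: 2 enters row 1 and ejects 1. So w(2) = 1. P is now [[2]].
Step i=1: Q has 1 at row 1, column 1; remove that cell from P, ejecting 2. So w(1) = 2. P is now [].

So w = 2 1 6 7 8 4 5 3.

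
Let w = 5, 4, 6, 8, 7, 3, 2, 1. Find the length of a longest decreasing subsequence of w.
5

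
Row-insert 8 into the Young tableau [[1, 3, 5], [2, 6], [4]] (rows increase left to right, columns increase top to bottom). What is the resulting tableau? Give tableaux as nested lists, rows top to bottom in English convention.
8 is larger than every entry of row 1, so it is appended to row 1. The new tableau is [[1, 3, 5, 8], [2, 6], [4]].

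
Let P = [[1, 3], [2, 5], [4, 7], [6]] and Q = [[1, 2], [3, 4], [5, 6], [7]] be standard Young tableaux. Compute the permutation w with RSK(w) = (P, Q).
Reverse RSK: for i = n, n-1, ..., 1, locate i in Q, remove the corresponding corner cell from P, and reverse-bump its entry up through P; the value ejected from row 1 is w(i).

So w = 6 7 4 5 2 3 1.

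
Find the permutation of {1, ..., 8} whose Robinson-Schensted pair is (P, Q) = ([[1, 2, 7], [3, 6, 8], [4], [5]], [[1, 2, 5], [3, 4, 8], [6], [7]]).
Reverse the RSK construction: for i from n down to 1, find the cell of Q containing i, remove the entry at that cell from P, and reverse-bump it up through P; the value ejected from row 1 is w(i).

Step i=8: Q has 8 at row 2, column 3; remove 8 from row 2 of P and reverse-bump: 8 enters row 1 and ejects 7. So w(8) = 7. P is now [[1, 2, 8], [3, 6], [4], [5]].
Step i=7: Q has 7 at row 4, column 1; remove 5 from row 4 of P and reverse-bump: 5 enters row 3 and ejects 4; 4 enters row 2 and ejects 3; 3 enters row 1 and ejects 2. So w(7) = 2. P is now [[1, 3, 8], [4, 6], [5]].
Step i=6: Q has 6 at row 3, column 1; remove 5 from row 3 of P and reverse-bump: 5 enters row 2 and ejects 4; 4 enters row 1 and ejects 3. So w(6) = 3. P is now [[1, 4, 8], [5, 6]].
Step i=5: Q has 5 at row 1, column 3; remove that cell from P, ejecting 8. So w(5) = 8. P is now [[1, 4], [5, 6]].
Step i=4: Q has 4 at row 2, column 2; remove 6 from row 2 of P and reverse-bump: 6 enters row 1 and ejects 4. So w(4) = 4. P is now [[1, 6], [5]].
Step i=3: Q has 3 at row 2, column 1; remove 5 from row 2 of P and reverse-bump: 5 enters row 1 and ejects 1. So w(3) = 1. P is now [[5, 6]].
Step i=2: Q has 2 at row 1, column 2; remove that cell from P, ejecting 6. So w(2) = 6. P is now [[5]].
Step i=1: Q has 1 at row 1, column 1; remove that cell from P, ejecting 5. So w(1) = 5. P is now [].

So w = 5 6 1 4 8 3 2 7.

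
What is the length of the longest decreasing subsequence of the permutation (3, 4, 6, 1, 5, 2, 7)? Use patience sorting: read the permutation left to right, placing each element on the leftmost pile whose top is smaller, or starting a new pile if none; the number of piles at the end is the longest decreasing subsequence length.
3

3: new pile. tops = [3]
4: onto pile 1 (replacing 3). tops = [4]
6: onto pile 1 (replacing 4). tops = [6]
1: new pile. tops = [6, 1]
5: onto pile 2 (replacing 1). tops = [6, 5]
2: new pile. tops = [6, 5, 2]
7: onto pile 1 (replacing 6). tops = [7, 5, 2]

3 piles, so the longest decreasing subsequence has length 3.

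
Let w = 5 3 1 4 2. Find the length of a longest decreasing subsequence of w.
3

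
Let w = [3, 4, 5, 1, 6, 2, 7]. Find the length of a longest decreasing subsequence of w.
2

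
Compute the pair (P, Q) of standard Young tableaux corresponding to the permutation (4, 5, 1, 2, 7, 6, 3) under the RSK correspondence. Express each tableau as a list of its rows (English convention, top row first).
P = [[1, 2, 3], [4, 5, 6], [7]], Q = [[1, 2, 5], [3, 4, 6], [7]]

Insert each entry of the permutation into P by Schensted row insertion, recording in Q the position of each new cell.

Insert 4: appended to row 1. P = [[4]].
Insert 5: appended to row 1. P = [[4, 5]].
Insert 1: 1 bumps 4 from row 1; 4 starts row 2. P = [[1, 5], [4]].
Insert 2: 2 bumps 5 from row 1; 5 appends to row 2. P = [[1, 2], [4, 5]].
Insert 7: appended to row 1. P = [[1, 2, 7], [4, 5]].
Insert 6: 6 bumps 7 from row 1; 7 appends to row 2. P = [[1, 2, 6], [4, 5, 7]].
Insert 3: 3 bumps 6 from row 1; 6 bumps 7 from row 2; 7 starts row 3. P = [[1, 2, 3], [4, 5, 6], [7]].

So P = [[1, 2, 3], [4, 5, 6], [7]], Q = [[1, 2, 5], [3, 4, 6], [7]].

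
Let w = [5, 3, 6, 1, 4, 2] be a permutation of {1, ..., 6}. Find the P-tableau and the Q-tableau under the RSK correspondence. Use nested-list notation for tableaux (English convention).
Insert each entry of the permutation into P by Schensted row insertion, recording in Q the position of each new cell.

Insert 5: appended to row 1. P = [[5]], Q = [[1]].
Insert 3: 3 bumps 5 from row 1; 5 starts row 2. P = [[3], [5]], Q = [[1], [2]].
Insert 6: appended to row 1. P = [[3, 6], [5]], Q = [[1, 3], [2]].
Insert 1: 1 bumps 3 from row 1; 3 bumps 5 from row 2; 5 starts row 3. P = [[1, 6], [3], [5]], Q = [[1, 3], [2], [4]].
Insert 4: 4 bumps 6 from row 1; 6 appends to row 2. P = [[1, 4], [3, 6], [5]], Q = [[1, 3], [2, 5], [4]].
Insert 2: 2 bumps 4 from row 1; 4 bumps 6 from row 2; 6 appends to row 3. P = [[1, 2], [3, 4], [5, 6]], Q = [[1, 3], [2, 5], [4, 6]].

So P = [[1, 2], [3, 4], [5, 6]], Q = [[1, 3], [2, 5], [4, 6]].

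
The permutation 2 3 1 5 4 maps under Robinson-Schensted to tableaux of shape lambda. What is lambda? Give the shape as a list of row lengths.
[3, 2]

Row-insert each entry into an empty tableau.

After inserting 2: P = [[2]].
After inserting 3: P = [[2, 3]].
After inserting 1: P = [[1, 3], [2]].
After inserting 5: P = [[1, 3, 5], [2]].
After inserting 4: P = [[1, 3, 4], [2, 5]].

The final insertion tableau P = [[1, 3, 4], [2, 5]] has shape [3, 2].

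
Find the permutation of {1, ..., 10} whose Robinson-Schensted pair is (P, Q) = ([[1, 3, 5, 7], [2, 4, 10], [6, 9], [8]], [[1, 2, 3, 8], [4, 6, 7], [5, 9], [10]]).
Reverse RSK: for i = n, n-1, ..., 1, locate i in Q, remove the corresponding corner cell from P, and reverse-bump its entry up through P; the value ejected from row 1 is w(i).

So w = 8 9 10 2 1 4 6 7 5 3.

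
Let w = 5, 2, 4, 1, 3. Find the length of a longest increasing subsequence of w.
2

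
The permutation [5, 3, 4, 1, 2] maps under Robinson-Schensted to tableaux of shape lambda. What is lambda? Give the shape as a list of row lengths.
[2, 2, 1]

Row-insert each entry into an empty tableau.

After inserting 5: P = [[5]].
After inserting 3: P = [[3], [5]].
After inserting 4: P = [[3, 4], [5]].
After inserting 1: P = [[1, 4], [3], [5]].
After inserting 2: P = [[1, 2], [3, 4], [5]].

The final insertion tableau P = [[1, 2], [3, 4], [5]] has shape [2, 2, 1].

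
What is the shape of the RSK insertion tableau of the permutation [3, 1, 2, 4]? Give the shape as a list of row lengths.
Row-insert each entry into an empty tableau.

After inserting 3: P = [[3]].
After inserting 1: P = [[1], [3]].
After inserting 2: P = [[1, 2], [3]].
After inserting 4: P = [[1, 2, 4], [3]].

The final insertion tableau P = [[1, 2, 4], [3]] has shape [3, 1].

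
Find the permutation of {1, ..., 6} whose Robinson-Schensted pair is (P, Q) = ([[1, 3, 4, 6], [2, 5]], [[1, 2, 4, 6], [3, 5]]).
Reverse the RSK construction: for i from n down to 1, find the cell of Q containing i, remove the entry at that cell from P, and reverse-bump it up through P; the value ejected from row 1 is w(i).

Step i=6: Q has 6 at row 1, column 4; remove that cell from P, ejecting 6. So w(6) = 6. P is now [[1, 3, 4], [2, 5]].
Step i=5: Q has 5 at row 2, column 2; remove 5 from row 2 of P and reverse-bump: 5 enters row 1 and ejects 4. So w(5) = 4. P is now [[1, 3, 5], [2]].
Step i=4: Q has 4 at row 1, column 3; remove that cell from P, ejecting 5. So w(4) = 5. P is now [[1, 3], [2]].
Step i=3: Q has 3 at row 2, column 1; remove 2 from row 2 of P and reverse-bump: 2 enters row 1 and ejects 1. So w(3) = 1. P is now [[2, 3]].
Step i=2: Q has 2 at row 1, column 2; remove that cell from P, ejecting 3. So w(2) = 3. P is now [[2]].
Step i=1: Q has 1 at row 1, column 1; remove that cell from P, ejecting 2. So w(1) = 2. P is now [].

So w = 2 3 1 5 4 6.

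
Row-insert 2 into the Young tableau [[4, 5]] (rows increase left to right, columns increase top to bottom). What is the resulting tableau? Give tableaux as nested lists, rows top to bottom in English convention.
In row 1, 2 replaces 4 (the leftmost entry greater than 2); 4 is bumped to row 2. 4 starts a new row 2. The new tableau is [[2, 5], [4]].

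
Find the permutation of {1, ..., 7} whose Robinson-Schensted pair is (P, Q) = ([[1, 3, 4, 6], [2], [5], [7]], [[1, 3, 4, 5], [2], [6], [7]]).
7 2 3 5 6 4 1

Reverse RSK: for i = n, n-1, ..., 1, locate i in Q, remove the corresponding corner cell from P, and reverse-bump its entry up through P; the value ejected from row 1 is w(i).

So w = 7 2 3 5 6 4 1.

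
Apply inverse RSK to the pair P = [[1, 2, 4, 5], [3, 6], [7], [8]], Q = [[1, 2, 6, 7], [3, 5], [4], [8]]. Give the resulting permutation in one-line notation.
Reverse the RSK construction: for i from n down to 1, find the cell of Q containing i, remove the entry at that cell from P, and reverse-bump it up through P; the value ejected from row 1 is w(i).

Step i=8: Q has 8 at row 4, column 1; remove 8 from row 4 of P and reverse-bump: 8 enters row 3 and ejects 7; 7 enters row 2 and ejects 6; 6 enters row 1 and ejects 5. So w(8) = 5. P is now [[1, 2, 4, 6], [3, 7], [8]].
Step i=7: Q has 7 at row 1, column 4; remove that cell from P, ejecting 6. So w(7) = 6. P is now [[1, 2, 4], [3, 7], [8]].
Step i=6: Q has 6 at row 1, column 3; remove that cell from P, ejecting 4. So w(6) = 4. P is now [[1, 2], [3, 7], [8]].
Step i=5: Q has 5 at row 2, column 2; remove 7 from row 2 of P and reverse-bump: 7 enters row 1 and ejects 2. So w(5) = 2. P is now [[1, 7], [3], [8]].
Step i=4: Q has 4 at row 3, column 1; remove 8 from row 3 of P and reverse-bump: 8 enters row 2 and ejects 3; 3 enters row 1 and ejects 1. So w(4) = 1. P is now [[3, 7], [8]].
Step i=3: Q has 3 at row 2, column 1; remove 8 from row 2 of P and reverse-bump: 8 enters row 1 and ejects 7. So w(3) = 7. P is now [[3, 8]].
Step i=2: Q has 2 at row 1, column 2; remove that cell from P, ejecting 8. So w(2) = 8. P is now [[3]].
Step i=1: Q has 1 at row 1, column 1; remove that cell from P, ejecting 3. So w(1) = 3. P is now [].

So w = 3 8 7 1 2 4 6 5.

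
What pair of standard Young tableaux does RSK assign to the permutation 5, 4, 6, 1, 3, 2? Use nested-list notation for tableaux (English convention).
Insert each entry of the permutation into P by Schensted row insertion, recording in Q the position of each new cell.

Insert 5: appended to row 1. P = [[5]], Q = [[1]].
Insert 4: 4 bumps 5 from row 1; 5 starts row 2. P = [[4], [5]], Q = [[1], [2]].
Insert 6: appended to row 1. P = [[4, 6], [5]], Q = [[1, 3], [2]].
Insert 1: 1 bumps 4 from row 1; 4 bumps 5 from row 2; 5 starts row 3. P = [[1, 6], [4], [5]], Q = [[1, 3], [2], [4]].
Insert 3: 3 bumps 6 from row 1; 6 appends to row 2. P = [[1, 3], [4, 6], [5]], Q = [[1, 3], [2, 5], [4]].
Insert 2: 2 bumps 3 from row 1; 3 bumps 4 from row 2; 4 bumps 5 from row 3; 5 starts row 4. P = [[1, 2], [3, 6], [4], [5]], Q = [[1, 3], [2, 5], [4], [6]].

So P = [[1, 2], [3, 6], [4], [5]], Q = [[1, 3], [2, 5], [4], [6]].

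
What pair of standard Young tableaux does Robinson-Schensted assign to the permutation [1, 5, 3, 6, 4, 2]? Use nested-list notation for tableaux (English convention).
P = [[1, 2, 4], [3, 6], [5]], Q = [[1, 2, 4], [3, 5], [6]]

Insert each entry of the permutation into P by Schensted row insertion, recording in Q the position of each new cell.

Insert 1: appended to row 1. P = [[1]].
Insert 5: appended to row 1. P = [[1, 5]].
Insert 3: 3 bumps 5 from row 1; 5 starts row 2. P = [[1, 3], [5]].
Insert 6: appended to row 1. P = [[1, 3, 6], [5]].
Insert 4: 4 bumps 6 from row 1; 6 appends to row 2. P = [[1, 3, 4], [5, 6]].
Insert 2: 2 bumps 3 from row 1; 3 bumps 5 from row 2; 5 starts row 3. P = [[1, 2, 4], [3, 6], [5]].

So P = [[1, 2, 4], [3, 6], [5]], Q = [[1, 2, 4], [3, 5], [6]].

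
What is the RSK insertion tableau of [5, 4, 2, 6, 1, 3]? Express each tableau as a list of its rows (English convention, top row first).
After inserting 5: P = [[5]].
After inserting 4: P = [[4], [5]].
After inserting 2: P = [[2], [4], [5]].
After inserting 6: P = [[2, 6], [4], [5]].
After inserting 1: P = [[1, 6], [2], [4], [5]].
After inserting 3: P = [[1, 3], [2, 6], [4], [5]].

So P = [[1, 3], [2, 6], [4], [5]].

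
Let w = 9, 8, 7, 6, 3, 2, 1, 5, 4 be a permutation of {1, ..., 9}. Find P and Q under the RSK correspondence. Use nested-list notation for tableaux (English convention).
Insert each entry of the permutation into P by Schensted row insertion, recording in Q the position of each new cell.

Insert 9: appended to row 1. P = [[9]], Q = [[1]].
Insert 8: 8 bumps 9 from row 1; 9 starts row 2. P = [[8], [9]], Q = [[1], [2]].
Insert 7: 7 bumps 8 from row 1; 8 bumps 9 from row 2; 9 starts row 3. P = [[7], [8], [9]], Q = [[1], [2], [3]].
Insert 6: 6 bumps 7 from row 1; 7 bumps 8 from row 2; 8 bumps 9 from row 3; 9 starts row 4. P = [[6], [7], [8], [9]], Q = [[1], [2], [3], [4]].
Insert 3: 3 bumps 6 from row 1; 6 bumps 7 from row 2; 7 bumps 8 from row 3; 8 bumps 9 from row 4; 9 starts row 5. P = [[3], [6], [7], [8], [9]], Q = [[1], [2], [3], [4], [5]].
Insert 2: 2 bumps 3 from row 1; 3 bumps 6 from row 2; 6 bumps 7 from row 3; 7 bumps 8 from row 4; 8 bumps 9 from row 5; 9 starts row 6. P = [[2], [3], [6], [7], [8], [9]], Q = [[1], [2], [3], [4], [5], [6]].
Insert 1: 1 bumps 2 from row 1; 2 bumps 3 from row 2; 3 bumps 6 from row 3; 6 bumps 7 from row 4; 7 bumps 8 from row 5; 8 bumps 9 from row 6; 9 starts row 7. P = [[1], [2], [3], [6], [7], [8], [9]], Q = [[1], [2], [3], [4], [5], [6], [7]].
Insert 5: appended to row 1. P = [[1, 5], [2], [3], [6], [7], [8], [9]], Q = [[1, 8], [2], [3], [4], [5], [6], [7]].
Insert 4: 4 bumps 5 from row 1; 5 appends to row 2. P = [[1, 4], [2, 5], [3], [6], [7], [8], [9]], Q = [[1, 8], [2, 9], [3], [4], [5], [6], [7]].

So P = [[1, 4], [2, 5], [3], [6], [7], [8], [9]], Q = [[1, 8], [2, 9], [3], [4], [5], [6], [7]].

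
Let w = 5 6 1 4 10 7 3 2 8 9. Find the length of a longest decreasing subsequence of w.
4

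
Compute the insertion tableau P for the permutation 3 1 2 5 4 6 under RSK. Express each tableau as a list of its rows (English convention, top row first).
Insert 3: appended to row 1. P = [[3]].
Insert 1: 1 bumps 3 from row 1; 3 starts row 2. P = [[1], [3]].
Insert 2: appended to row 1. P = [[1, 2], [3]].
Insert 5: appended to row 1. P = [[1, 2, 5], [3]].
Insert 4: 4 bumps 5 from row 1; 5 appends to row 2. P = [[1, 2, 4], [3, 5]].
Insert 6: appended to row 1. P = [[1, 2, 4, 6], [3, 5]].

So P = [[1, 2, 4, 6], [3, 5]].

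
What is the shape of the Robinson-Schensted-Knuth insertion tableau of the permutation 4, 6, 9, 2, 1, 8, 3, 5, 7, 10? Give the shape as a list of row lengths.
Row-insert each entry into an empty tableau.

After inserting 4: P = [[4]].
After inserting 6: P = [[4, 6]].
After inserting 9: P = [[4, 6, 9]].
After inserting 2: P = [[2, 6, 9], [4]].
After inserting 1: P = [[1, 6, 9], [2], [4]].
After inserting 8: P = [[1, 6, 8], [2, 9], [4]].
After inserting 3: P = [[1, 3, 8], [2, 6], [4, 9]].
After inserting 5: P = [[1, 3, 5], [2, 6, 8], [4, 9]].
After inserting 7: P = [[1, 3, 5, 7], [2, 6, 8], [4, 9]].
After inserting 10: P = [[1, 3, 5, 7, 10], [2, 6, 8], [4, 9]].

The final insertion tableau P = [[1, 3, 5, 7, 10], [2, 6, 8], [4, 9]] has shape [5, 3, 2].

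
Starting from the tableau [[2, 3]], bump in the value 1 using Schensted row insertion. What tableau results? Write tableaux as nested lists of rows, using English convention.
[[1, 3], [2]]

In row 1, 1 replaces 2 (the leftmost entry greater than 1); 2 is bumped to row 2. 2 starts a new row 2. The new tableau is [[1, 3], [2]].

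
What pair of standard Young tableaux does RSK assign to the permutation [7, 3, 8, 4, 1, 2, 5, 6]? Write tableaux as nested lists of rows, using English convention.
Insert each entry of the permutation into P by Schensted row insertion, recording in Q the position of each new cell.

Insert 7: appended to row 1. P = [[7]].
Insert 3: 3 bumps 7 from row 1; 7 starts row 2. P = [[3], [7]].
Insert 8: appended to row 1. P = [[3, 8], [7]].
Insert 4: 4 bumps 8 from row 1; 8 appends to row 2. P = [[3, 4], [7, 8]].
Insert 1: 1 bumps 3 from row 1; 3 bumps 7 from row 2; 7 starts row 3. P = [[1, 4], [3, 8], [7]].
Insert 2: 2 bumps 4 from row 1; 4 bumps 8 from row 2; 8 appends to row 3. P = [[1, 2], [3, 4], [7, 8]].
Insert 5: appended to row 1. P = [[1, 2, 5], [3, 4], [7, 8]].
Insert 6: appended to row 1. P = [[1, 2, 5, 6], [3, 4], [7, 8]].

So P = [[1, 2, 5, 6], [3, 4], [7, 8]], Q = [[1, 3, 7, 8], [2, 4], [5, 6]].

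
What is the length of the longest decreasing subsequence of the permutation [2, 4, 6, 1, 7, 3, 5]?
2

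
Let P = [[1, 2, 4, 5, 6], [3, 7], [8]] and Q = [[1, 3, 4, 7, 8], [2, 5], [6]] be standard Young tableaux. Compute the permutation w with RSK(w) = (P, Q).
Reverse RSK: for i = n, n-1, ..., 1, locate i in Q, remove the corresponding corner cell from P, and reverse-bump its entry up through P; the value ejected from row 1 is w(i).

So w = 3 1 2 8 7 4 5 6.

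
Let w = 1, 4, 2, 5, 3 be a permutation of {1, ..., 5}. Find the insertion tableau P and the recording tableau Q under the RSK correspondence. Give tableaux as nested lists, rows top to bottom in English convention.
Insert each entry of the permutation into P by Schensted row insertion, recording in Q the position of each new cell.

Insert 1: appended to row 1. P = [[1]], Q = [[1]].
Insert 4: appended to row 1. P = [[1, 4]], Q = [[1, 2]].
Insert 2: 2 bumps 4 from row 1; 4 starts row 2. P = [[1, 2], [4]], Q = [[1, 2], [3]].
Insert 5: appended to row 1. P = [[1, 2, 5], [4]], Q = [[1, 2, 4], [3]].
Insert 3: 3 bumps 5 from row 1; 5 appends to row 2. P = [[1, 2, 3], [4, 5]], Q = [[1, 2, 4], [3, 5]].

So P = [[1, 2, 3], [4, 5]], Q = [[1, 2, 4], [3, 5]].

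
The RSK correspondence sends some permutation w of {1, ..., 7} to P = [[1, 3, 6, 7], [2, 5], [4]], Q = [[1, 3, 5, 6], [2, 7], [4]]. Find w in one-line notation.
4 2 5 1 6 7 3

Reverse the RSK construction: for i from n down to 1, find the cell of Q containing i, remove the entry at that cell from P, and reverse-bump it up through P; the value ejected from row 1 is w(i).

Step i=7: Q has 7 at row 2, column 2; remove 5 from row 2 of P and reverse-bump: 5 enters row 1 and ejects 3. So w(7) = 3. P is now [[1, 5, 6, 7], [2], [4]].
Step i=6: Q has 6 at row 1, column 4; remove that cell from P, ejecting 7. So w(6) = 7. P is now [[1, 5, 6], [2], [4]].
Step i=5: Q has 5 at row 1, column 3; remove that cell from P, ejecting 6. So w(5) = 6. P is now [[1, 5], [2], [4]].
Step i=4: Q has 4 at row 3, column 1; remove 4 from row 3 of P and reverse-bump: 4 enters row 2 and ejects 2; 2 enters row 1 and ejects 1. So w(4) = 1. P is now [[2, 5], [4]].
Step i=3: Q has 3 at row 1, column 2; remove that cell from P, ejecting 5. So w(3) = 5. P is now [[2], [4]].
Step i=2: Q has 2 at row 2, column 1; remove 4 from row 2 of P and reverse-bump: 4 enters row 1 and ejects 2. So w(2) = 2. P is now [[4]].
Step i=1: Q has 1 at row 1, column 1; remove that cell from P, ejecting 4. So w(1) = 4. P is now [].

So w = 4 2 5 1 6 7 3.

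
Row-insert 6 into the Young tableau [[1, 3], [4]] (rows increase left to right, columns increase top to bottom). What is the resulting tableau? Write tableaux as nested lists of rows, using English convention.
6 is larger than every entry of row 1, so it is appended to row 1. The new tableau is [[1, 3, 6], [4]].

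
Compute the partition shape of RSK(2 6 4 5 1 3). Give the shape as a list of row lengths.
RSK row insertion gives P = [[1, 3, 5], [2, 4], [6]], which has shape [3, 2, 1].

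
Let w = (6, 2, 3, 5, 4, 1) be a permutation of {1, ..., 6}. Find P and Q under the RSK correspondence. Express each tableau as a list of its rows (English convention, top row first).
P = [[1, 3, 4], [2], [5], [6]], Q = [[1, 3, 4], [2], [5], [6]]

Insert each entry of the permutation into P by Schensted row insertion, recording in Q the position of each new cell.

Insert 6: appended to row 1. P = [[6]].
Insert 2: 2 bumps 6 from row 1; 6 starts row 2. P = [[2], [6]].
Insert 3: appended to row 1. P = [[2, 3], [6]].
Insert 5: appended to row 1. P = [[2, 3, 5], [6]].
Insert 4: 4 bumps 5 from row 1; 5 bumps 6 from row 2; 6 starts row 3. P = [[2, 3, 4], [5], [6]].
Insert 1: 1 bumps 2 from row 1; 2 bumps 5 from row 2; 5 bumps 6 from row 3; 6 starts row 4. P = [[1, 3, 4], [2], [5], [6]].

So P = [[1, 3, 4], [2], [5], [6]], Q = [[1, 3, 4], [2], [5], [6]].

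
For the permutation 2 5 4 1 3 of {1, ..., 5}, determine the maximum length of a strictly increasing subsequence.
2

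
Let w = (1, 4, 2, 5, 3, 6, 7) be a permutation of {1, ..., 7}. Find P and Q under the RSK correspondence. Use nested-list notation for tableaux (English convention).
Insert each entry of the permutation into P by Schensted row insertion, recording in Q the position of each new cell.

Insert 1: appended to row 1. P = [[1]], Q = [[1]].
Insert 4: appended to row 1. P = [[1, 4]], Q = [[1, 2]].
Insert 2: 2 bumps 4 from row 1; 4 starts row 2. P = [[1, 2], [4]], Q = [[1, 2], [3]].
Insert 5: appended to row 1. P = [[1, 2, 5], [4]], Q = [[1, 2, 4], [3]].
Insert 3: 3 bumps 5 from row 1; 5 appends to row 2. P = [[1, 2, 3], [4, 5]], Q = [[1, 2, 4], [3, 5]].
Insert 6: appended to row 1. P = [[1, 2, 3, 6], [4, 5]], Q = [[1, 2, 4, 6], [3, 5]].
Insert 7: appended to row 1. P = [[1, 2, 3, 6, 7], [4, 5]], Q = [[1, 2, 4, 6, 7], [3, 5]].

So P = [[1, 2, 3, 6, 7], [4, 5]], Q = [[1, 2, 4, 6, 7], [3, 5]].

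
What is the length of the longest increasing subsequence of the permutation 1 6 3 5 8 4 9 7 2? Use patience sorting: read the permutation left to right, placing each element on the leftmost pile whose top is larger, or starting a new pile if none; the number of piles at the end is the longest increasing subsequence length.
5

1: new pile. tops = [1]
6: new pile. tops = [1, 6]
3: onto pile 2 (replacing 6). tops = [1, 3]
5: new pile. tops = [1, 3, 5]
8: new pile. tops = [1, 3, 5, 8]
4: onto pile 3 (replacing 5). tops = [1, 3, 4, 8]
9: new pile. tops = [1, 3, 4, 8, 9]
7: onto pile 4 (replacing 8). tops = [1, 3, 4, 7, 9]
2: onto pile 2 (replacing 3). tops = [1, 2, 4, 7, 9]

5 piles, so the longest increasing subsequence has length 5.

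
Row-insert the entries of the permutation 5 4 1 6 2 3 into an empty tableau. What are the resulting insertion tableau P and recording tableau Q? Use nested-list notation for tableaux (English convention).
P = [[1, 2, 3], [4, 6], [5]], Q = [[1, 4, 6], [2, 5], [3]]

Insert each entry of the permutation into P by Schensted row insertion, recording in Q the position of each new cell.

Insert 5: appended to row 1. P = [[5]].
Insert 4: 4 bumps 5 from row 1; 5 starts row 2. P = [[4], [5]].
Insert 1: 1 bumps 4 from row 1; 4 bumps 5 from row 2; 5 starts row 3. P = [[1], [4], [5]].
Insert 6: appended to row 1. P = [[1, 6], [4], [5]].
Insert 2: 2 bumps 6 from row 1; 6 appends to row 2. P = [[1, 2], [4, 6], [5]].
Insert 3: appended to row 1. P = [[1, 2, 3], [4, 6], [5]].

So P = [[1, 2, 3], [4, 6], [5]], Q = [[1, 4, 6], [2, 5], [3]].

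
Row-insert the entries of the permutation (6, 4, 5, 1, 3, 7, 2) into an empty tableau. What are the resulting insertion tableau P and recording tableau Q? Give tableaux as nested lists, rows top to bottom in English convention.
Insert each entry of the permutation into P by Schensted row insertion, recording in Q the position of each new cell.

Insert 6: appended to row 1. P = [[6]].
Insert 4: 4 bumps 6 from row 1; 6 starts row 2. P = [[4], [6]].
Insert 5: appended to row 1. P = [[4, 5], [6]].
Insert 1: 1 bumps 4 from row 1; 4 bumps 6 from row 2; 6 starts row 3. P = [[1, 5], [4], [6]].
Insert 3: 3 bumps 5 from row 1; 5 appends to row 2. P = [[1, 3], [4, 5], [6]].
Insert 7: appended to row 1. P = [[1, 3, 7], [4, 5], [6]].
Insert 2: 2 bumps 3 from row 1; 3 bumps 4 from row 2; 4 bumps 6 from row 3; 6 starts row 4. P = [[1, 2, 7], [3, 5], [4], [6]].

So P = [[1, 2, 7], [3, 5], [4], [6]], Q = [[1, 3, 6], [2, 5], [4], [7]].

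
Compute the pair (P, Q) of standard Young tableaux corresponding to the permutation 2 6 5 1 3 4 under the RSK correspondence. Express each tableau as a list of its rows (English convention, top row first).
Insert each entry of the permutation into P by Schensted row insertion, recording in Q the position of each new cell.

Insert 2: appended to row 1. P = [[2]].
Insert 6: appended to row 1. P = [[2, 6]].
Insert 5: 5 bumps 6 from row 1; 6 starts row 2. P = [[2, 5], [6]].
Insert 1: 1 bumps 2 from row 1; 2 bumps 6 from row 2; 6 starts row 3. P = [[1, 5], [2], [6]].
Insert 3: 3 bumps 5 from row 1; 5 appends to row 2. P = [[1, 3], [2, 5], [6]].
Insert 4: appended to row 1. P = [[1, 3, 4], [2, 5], [6]].

So P = [[1, 3, 4], [2, 5], [6]], Q = [[1, 2, 6], [3, 5], [4]].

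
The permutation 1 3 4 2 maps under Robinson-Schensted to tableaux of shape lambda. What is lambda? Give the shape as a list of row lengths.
Row-insert each entry into an empty tableau.

After inserting 1: P = [[1]].
After inserting 3: P = [[1, 3]].
After inserting 4: P = [[1, 3, 4]].
After inserting 2: P = [[1, 2, 4], [3]].

The final insertion tableau P = [[1, 2, 4], [3]] has shape [3, 1].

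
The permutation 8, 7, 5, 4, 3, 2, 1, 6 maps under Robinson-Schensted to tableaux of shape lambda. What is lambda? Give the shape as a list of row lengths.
[2, 1, 1, 1, 1, 1, 1]

Row-insert each entry into an empty tableau.

After inserting 8: P = [[8]].
After inserting 7: P = [[7], [8]].
After inserting 5: P = [[5], [7], [8]].
After inserting 4: P = [[4], [5], [7], [8]].
After inserting 3: P = [[3], [4], [5], [7], [8]].
After inserting 2: P = [[2], [3], [4], [5], [7], [8]].
After inserting 1: P = [[1], [2], [3], [4], [5], [7], [8]].
After inserting 6: P = [[1, 6], [2], [3], [4], [5], [7], [8]].

The final insertion tableau P = [[1, 6], [2], [3], [4], [5], [7], [8]] has shape [2, 1, 1, 1, 1, 1, 1].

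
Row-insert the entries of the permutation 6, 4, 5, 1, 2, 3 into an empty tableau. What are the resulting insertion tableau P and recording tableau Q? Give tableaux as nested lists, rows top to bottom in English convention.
P = [[1, 2, 3], [4, 5], [6]], Q = [[1, 3, 6], [2, 5], [4]]

Insert each entry of the permutation into P by Schensted row insertion, recording in Q the position of each new cell.

Insert 6: appended to row 1. P = [[6]].
Insert 4: 4 bumps 6 from row 1; 6 starts row 2. P = [[4], [6]].
Insert 5: appended to row 1. P = [[4, 5], [6]].
Insert 1: 1 bumps 4 from row 1; 4 bumps 6 from row 2; 6 starts row 3. P = [[1, 5], [4], [6]].
Insert 2: 2 bumps 5 from row 1; 5 appends to row 2. P = [[1, 2], [4, 5], [6]].
Insert 3: appended to row 1. P = [[1, 2, 3], [4, 5], [6]].

So P = [[1, 2, 3], [4, 5], [6]], Q = [[1, 3, 6], [2, 5], [4]].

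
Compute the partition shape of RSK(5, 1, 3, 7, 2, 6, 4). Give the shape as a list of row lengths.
[3, 2, 2]

Row-insert each entry into an empty tableau.

After inserting 5: P = [[5]].
After inserting 1: P = [[1], [5]].
After inserting 3: P = [[1, 3], [5]].
After inserting 7: P = [[1, 3, 7], [5]].
After inserting 2: P = [[1, 2, 7], [3], [5]].
After inserting 6: P = [[1, 2, 6], [3, 7], [5]].
After inserting 4: P = [[1, 2, 4], [3, 6], [5, 7]].

The final insertion tableau P = [[1, 2, 4], [3, 6], [5, 7]] has shape [3, 2, 2].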